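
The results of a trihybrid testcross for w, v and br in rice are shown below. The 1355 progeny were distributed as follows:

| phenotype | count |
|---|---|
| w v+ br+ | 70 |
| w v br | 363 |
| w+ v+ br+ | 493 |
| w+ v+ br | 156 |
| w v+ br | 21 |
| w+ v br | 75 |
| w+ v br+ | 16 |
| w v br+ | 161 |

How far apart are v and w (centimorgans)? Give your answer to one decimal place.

The two most frequent reciprocal classes, w+ v+ br+ and w v br, are the parental types, so the F1 was w+ v+ br+ / w v br.
The two rarest classes, w+ v br+ and w v+ br, are the double crossovers. Comparing them with the parentals, only the v allele has switched, so v is the middle locus and the order is br – v – w.
Crossovers in the v–w interval produce the single-crossover classes w v+ br+ and w+ v br (70 + 75 = 145) plus the double crossovers (37).
RF(v–w) = (145 + 37) / 1355 = 182/1355 = 0.1343 → 13.4 centimorgans.

13.4 centimorgans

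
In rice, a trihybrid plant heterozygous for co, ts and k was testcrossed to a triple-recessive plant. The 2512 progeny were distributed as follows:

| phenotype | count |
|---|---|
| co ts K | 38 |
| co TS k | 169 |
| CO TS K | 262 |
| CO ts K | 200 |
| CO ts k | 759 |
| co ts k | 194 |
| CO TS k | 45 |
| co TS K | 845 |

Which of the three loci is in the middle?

ts

The two most frequent reciprocal classes, CO ts k and co TS K, are the parental types, so the F1 was CO ts k / co TS K.
The two rarest classes, CO TS k and co ts K, are the double crossovers. Comparing them with the parentals, only the ts allele has switched, so ts is the middle locus and the order is co – ts – k.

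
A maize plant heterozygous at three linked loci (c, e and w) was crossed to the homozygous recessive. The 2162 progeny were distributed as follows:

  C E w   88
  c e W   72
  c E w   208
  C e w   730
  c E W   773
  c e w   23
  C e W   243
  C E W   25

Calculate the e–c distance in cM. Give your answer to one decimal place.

The two most frequent reciprocal classes, c E W and C e w, are the parental types, so the F1 was c E W / C e w.
The two rarest classes, C E W and c e w, are the double crossovers. Comparing them with the parentals, only the c allele has switched, so c is the middle locus and the order is e – c – w.
Crossovers in the e–c interval produce the single-crossover classes c e W and C E w (72 + 88 = 160) plus the double crossovers (48).
RF(e–c) = (160 + 48) / 2162 = 208/2162 = 0.0962 → 9.6 cM.

9.6 cM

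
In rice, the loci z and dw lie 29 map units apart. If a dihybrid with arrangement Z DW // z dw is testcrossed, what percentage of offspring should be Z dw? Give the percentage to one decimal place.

A map distance of 29 map units corresponds to a recombination frequency of 0.290.
The F1 is Z DW / z dw, so Z dw is a recombinant gamete class with expected frequency r/2 = 0.290/2 = 0.1450.
That is 0.1450 = 14.5% of the progeny.

14.5%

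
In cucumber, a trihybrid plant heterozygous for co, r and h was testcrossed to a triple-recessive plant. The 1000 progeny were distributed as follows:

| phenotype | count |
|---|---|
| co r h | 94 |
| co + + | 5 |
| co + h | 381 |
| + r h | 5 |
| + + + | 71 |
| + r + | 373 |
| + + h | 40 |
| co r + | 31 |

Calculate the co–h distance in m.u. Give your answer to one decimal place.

8.1 m.u.

The two most frequent reciprocal classes, + r + and co + h, are the parental types, so the F1 was + r + / co + h.
The two rarest classes, + r h and co + +, are the double crossovers. Comparing them with the parentals, only the h allele has switched, so h is the middle locus and the order is co – h – r.
Crossovers in the co–h interval produce the single-crossover classes co r + and + + h (31 + 40 = 71) plus the double crossovers (10).
RF(co–h) = (71 + 10) / 1000 = 81/1000 = 0.0810 → 8.1 m.u.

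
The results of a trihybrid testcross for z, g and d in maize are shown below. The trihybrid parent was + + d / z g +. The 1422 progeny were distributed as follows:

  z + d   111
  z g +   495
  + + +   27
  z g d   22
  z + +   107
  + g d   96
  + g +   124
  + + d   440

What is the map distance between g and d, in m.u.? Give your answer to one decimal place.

The two rarest classes, + + + and z g d, are the double crossovers. Comparing them with the parentals, only the d allele has switched, so d is the middle locus and the order is z – d – g.
Crossovers in the d–g interval produce the single-crossover classes + g d and z + + (96 + 107 = 203) plus the double crossovers (49).
RF(d–g) = (203 + 49) / 1422 = 252/1422 = 0.1772 → 17.7 m.u.

17.7 m.u.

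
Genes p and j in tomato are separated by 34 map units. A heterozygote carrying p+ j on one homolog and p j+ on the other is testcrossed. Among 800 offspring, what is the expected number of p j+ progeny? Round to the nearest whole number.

264

A map distance of 34 map units corresponds to a recombination frequency of 0.340.
The F1 is p+ j / p j+, so p j+ is a parental gamete class with expected frequency (1 − r)/2 = 0.660/2 = 0.3300.
Expected number = 0.3300 × 800 = 264.00 ≈ 264.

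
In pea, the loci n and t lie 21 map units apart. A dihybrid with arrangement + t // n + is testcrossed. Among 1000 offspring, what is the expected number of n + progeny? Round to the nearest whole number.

395

A map distance of 21 map units corresponds to a recombination frequency of 0.210.
The F1 is + t / n +, so n + is a parental gamete class with expected frequency (1 − r)/2 = 0.790/2 = 0.3950.
Expected number = 0.3950 × 1000 = 395.00 ≈ 395.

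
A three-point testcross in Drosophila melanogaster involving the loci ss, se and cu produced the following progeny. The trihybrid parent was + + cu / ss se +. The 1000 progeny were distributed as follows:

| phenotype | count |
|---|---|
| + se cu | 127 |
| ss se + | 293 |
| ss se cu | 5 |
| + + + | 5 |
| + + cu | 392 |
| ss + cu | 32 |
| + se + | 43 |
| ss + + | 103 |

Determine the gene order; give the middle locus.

cu

The two rarest classes, + + + and ss se cu, are the double crossovers. Comparing them with the parentals, only the cu allele has switched, so cu is the middle locus and the order is ss – cu – se.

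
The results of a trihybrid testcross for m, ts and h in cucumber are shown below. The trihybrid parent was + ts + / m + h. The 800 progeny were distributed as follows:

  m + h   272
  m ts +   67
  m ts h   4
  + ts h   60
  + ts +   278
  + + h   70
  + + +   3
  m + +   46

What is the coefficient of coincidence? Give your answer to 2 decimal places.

0.34

The two rarest classes, + + + and m ts h, are the double crossovers. Comparing them with the parentals, only the ts allele has switched, so ts is the middle locus and the order is m – ts – h.
m–ts: (137 + 7)/800 = 0.1800; ts–h: (106 + 7)/800 = 0.1412.
Expected DCO frequency = 0.1800 × 0.1412 ≈ 0.02542; observed = 7/800 ≈ 0.00875.
Coefficient of coincidence = 0.00875/0.02542 ≈ 0.34.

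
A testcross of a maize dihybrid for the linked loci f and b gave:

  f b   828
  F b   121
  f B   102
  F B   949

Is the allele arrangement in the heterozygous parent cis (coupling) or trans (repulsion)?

The two most frequent classes are F B (949) and f b (828); these are the parental (non-recombinant) types.
So the F1 carried F B on one chromosome and f b on the other — the recessive alleles are on the same chromosome (cis / coupling).

cis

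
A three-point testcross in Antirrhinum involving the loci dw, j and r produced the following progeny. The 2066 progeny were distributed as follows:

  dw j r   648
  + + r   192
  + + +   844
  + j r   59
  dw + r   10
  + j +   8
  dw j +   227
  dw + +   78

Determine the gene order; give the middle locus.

The two most frequent reciprocal classes, + + + and dw j r, are the parental types, so the F1 was + + + / dw j r.
The two rarest classes, + j + and dw + r, are the double crossovers. Comparing them with the parentals, only the j allele has switched, so j is the middle locus and the order is r – j – dw.

j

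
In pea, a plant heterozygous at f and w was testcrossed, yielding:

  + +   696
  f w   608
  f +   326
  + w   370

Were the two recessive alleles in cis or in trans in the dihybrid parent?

The two most frequent classes are + + (696) and f w (608); these are the parental (non-recombinant) types.
So the F1 carried + + on one chromosome and f w on the other — the recessive alleles are on the same chromosome (cis / coupling).

cis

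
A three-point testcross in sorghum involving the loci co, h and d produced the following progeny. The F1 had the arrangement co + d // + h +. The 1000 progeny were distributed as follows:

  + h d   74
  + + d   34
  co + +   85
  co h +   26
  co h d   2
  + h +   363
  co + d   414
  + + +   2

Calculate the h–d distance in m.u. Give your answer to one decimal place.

16.3 m.u.

The two rarest classes, co h d and + + +, are the double crossovers. Comparing them with the parentals, only the h allele has switched, so h is the middle locus and the order is d – h – co.
Crossovers in the d–h interval produce the single-crossover classes co + + and + h d (85 + 74 = 159) plus the double crossovers (4).
RF(d–h) = (159 + 4) / 1000 = 163/1000 = 0.1630 → 16.3 m.u.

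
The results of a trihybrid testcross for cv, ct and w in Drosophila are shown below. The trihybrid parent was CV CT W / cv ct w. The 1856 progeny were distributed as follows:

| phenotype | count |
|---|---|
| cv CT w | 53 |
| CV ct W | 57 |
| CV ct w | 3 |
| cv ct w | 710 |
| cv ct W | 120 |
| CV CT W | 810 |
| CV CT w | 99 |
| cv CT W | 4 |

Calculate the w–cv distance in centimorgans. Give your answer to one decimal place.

The two rarest classes, cv CT W and CV ct w, are the double crossovers. Comparing them with the parentals, only the cv allele has switched, so cv is the middle locus and the order is ct – cv – w.
Crossovers in the cv–w interval produce the single-crossover classes CV CT w and cv ct W (99 + 120 = 219) plus the double crossovers (7).
RF(cv–w) = (219 + 7) / 1856 = 226/1856 = 0.1218 → 12.2 centimorgans.

12.2 centimorgans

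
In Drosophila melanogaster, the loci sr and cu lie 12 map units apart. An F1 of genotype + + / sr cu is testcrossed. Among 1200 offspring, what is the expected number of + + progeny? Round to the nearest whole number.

A map distance of 12 map units corresponds to a recombination frequency of 0.120.
The F1 is + + / sr cu, so + + is a parental gamete class with expected frequency (1 − r)/2 = 0.880/2 = 0.4400.
Expected number = 0.4400 × 1200 = 528.00 ≈ 528.

528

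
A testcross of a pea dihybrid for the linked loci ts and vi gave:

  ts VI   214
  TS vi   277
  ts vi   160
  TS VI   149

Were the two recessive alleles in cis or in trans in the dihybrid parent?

trans

The two most frequent classes are TS vi (277) and ts VI (214); these are the parental (non-recombinant) types.
So the F1 carried TS vi on one chromosome and ts VI on the other — the recessive alleles are on opposite chromosomes (trans / repulsion).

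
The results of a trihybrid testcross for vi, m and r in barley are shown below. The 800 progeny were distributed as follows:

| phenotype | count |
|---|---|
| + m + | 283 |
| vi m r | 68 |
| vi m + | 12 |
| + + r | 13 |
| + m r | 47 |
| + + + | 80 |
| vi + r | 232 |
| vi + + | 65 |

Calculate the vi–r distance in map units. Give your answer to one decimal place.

17.1 map units

The two most frequent reciprocal classes, + m + and vi + r, are the parental types, so the F1 was + m + / vi + r.
The two rarest classes, vi m + and + + r, are the double crossovers. Comparing them with the parentals, only the vi allele has switched, so vi is the middle locus and the order is m – vi – r.
Crossovers in the vi–r interval produce the single-crossover classes + m r and vi + + (47 + 65 = 112) plus the double crossovers (25).
RF(vi–r) = (112 + 25) / 800 = 137/800 = 0.1713 → 17.1 map units.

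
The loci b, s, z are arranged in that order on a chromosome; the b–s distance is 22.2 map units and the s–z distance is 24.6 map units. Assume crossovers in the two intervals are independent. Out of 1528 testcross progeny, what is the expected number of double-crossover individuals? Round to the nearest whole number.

Map distances give recombination frequencies of 0.222 and 0.246 for the two intervals.
With no interference, expected double-crossover frequency = 0.222 × 0.246 = 0.05461.
Expected number = 0.05461 × 1528 = 83.45 ≈ 83.

83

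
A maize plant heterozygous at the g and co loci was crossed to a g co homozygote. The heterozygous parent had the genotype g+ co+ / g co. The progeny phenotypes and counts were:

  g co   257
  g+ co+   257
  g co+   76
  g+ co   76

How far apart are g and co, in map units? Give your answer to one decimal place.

The recombinant classes are g+ co and g co+: 76 + 76 = 152.
Recombination frequency = 152/666 = 0.2282 ≈ 22.8%, i.e. 22.8 map units.

22.8 map units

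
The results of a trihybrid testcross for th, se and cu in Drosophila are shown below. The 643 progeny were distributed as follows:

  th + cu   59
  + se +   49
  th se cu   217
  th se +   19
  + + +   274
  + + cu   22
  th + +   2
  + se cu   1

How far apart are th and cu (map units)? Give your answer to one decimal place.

The two most frequent reciprocal classes, th se cu and + + +, are the parental types, so the F1 was th se cu / + + +.
The two rarest classes, + se cu and th + +, are the double crossovers. Comparing them with the parentals, only the th allele has switched, so th is the middle locus and the order is se – th – cu.
Crossovers in the th–cu interval produce the single-crossover classes th se + and + + cu (19 + 22 = 41) plus the double crossovers (3).
RF(th–cu) = (41 + 3) / 643 = 44/643 = 0.0684 → 6.8 map units.

6.8 map units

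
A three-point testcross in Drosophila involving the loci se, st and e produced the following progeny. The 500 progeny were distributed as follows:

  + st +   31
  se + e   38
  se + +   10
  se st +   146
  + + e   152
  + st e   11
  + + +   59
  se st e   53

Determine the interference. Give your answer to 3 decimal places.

0.123

The two most frequent reciprocal classes, se st + and + + e, are the parental types, so the F1 was se st + / + + e.
The two rarest classes, se + + and + st e, are the double crossovers. Comparing them with the parentals, only the st allele has switched, so st is the middle locus and the order is se – st – e.
se–st: (69 + 21)/500 = 0.1800; st–e: (112 + 21)/500 = 0.2660.
Expected DCO frequency = 0.1800 × 0.2660 ≈ 0.04788; observed = 21/500 ≈ 0.04200.
Coefficient of coincidence = 0.04200/0.04788 ≈ 0.877; interference = 1 − 0.877 = 0.123.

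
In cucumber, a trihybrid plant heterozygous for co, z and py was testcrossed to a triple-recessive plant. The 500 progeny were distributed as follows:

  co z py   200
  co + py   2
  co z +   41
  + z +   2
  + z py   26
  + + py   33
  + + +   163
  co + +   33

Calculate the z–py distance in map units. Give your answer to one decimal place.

15.6 map units

The two most frequent reciprocal classes, + + + and co z py, are the parental types, so the F1 was + + + / co z py.
The two rarest classes, + z + and co + py, are the double crossovers. Comparing them with the parentals, only the z allele has switched, so z is the middle locus and the order is py – z – co.
Crossovers in the py–z interval produce the single-crossover classes + + py and co z + (33 + 41 = 74) plus the double crossovers (4).
RF(py–z) = (74 + 4) / 500 = 78/500 = 0.1560 → 15.6 map units.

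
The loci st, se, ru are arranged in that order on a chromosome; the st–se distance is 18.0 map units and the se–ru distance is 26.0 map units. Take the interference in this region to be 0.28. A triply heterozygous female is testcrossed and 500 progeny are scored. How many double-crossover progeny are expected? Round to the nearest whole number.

Map distances give recombination frequencies of 0.180 and 0.260 for the two intervals.
With interference 0.28 (so coincidence = 0.72), expected double-crossover frequency = 0.180 × 0.260 × 0.72 = 0.03370.
Expected number = 0.03370 × 500 = 16.85 ≈ 17.

17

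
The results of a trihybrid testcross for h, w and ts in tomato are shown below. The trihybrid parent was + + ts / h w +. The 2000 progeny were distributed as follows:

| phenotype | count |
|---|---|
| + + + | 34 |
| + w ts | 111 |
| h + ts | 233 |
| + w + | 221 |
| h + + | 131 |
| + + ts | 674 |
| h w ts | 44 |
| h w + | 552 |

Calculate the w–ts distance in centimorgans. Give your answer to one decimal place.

16.0 centimorgans

The two rarest classes, + + + and h w ts, are the double crossovers. Comparing them with the parentals, only the ts allele has switched, so ts is the middle locus and the order is w – ts – h.
Crossovers in the w–ts interval produce the single-crossover classes + w ts and h + + (111 + 131 = 242) plus the double crossovers (78).
RF(w–ts) = (242 + 78) / 2000 = 320/2000 = 0.1600 → 16.0 centimorgans.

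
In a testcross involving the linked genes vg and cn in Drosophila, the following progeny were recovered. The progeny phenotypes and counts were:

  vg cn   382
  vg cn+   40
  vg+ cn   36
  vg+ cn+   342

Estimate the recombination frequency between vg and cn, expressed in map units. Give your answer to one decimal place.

9.5 map units

The two most frequent classes, vg+ cn+ (342) and vg cn (382), are the parental types, so the F1 was vg+ cn+ / vg cn.
The recombinant classes are vg+ cn and vg cn+: 36 + 40 = 76.
Recombination frequency = 76/800 = 0.0950 ≈ 9.5%, i.e. 9.5 map units.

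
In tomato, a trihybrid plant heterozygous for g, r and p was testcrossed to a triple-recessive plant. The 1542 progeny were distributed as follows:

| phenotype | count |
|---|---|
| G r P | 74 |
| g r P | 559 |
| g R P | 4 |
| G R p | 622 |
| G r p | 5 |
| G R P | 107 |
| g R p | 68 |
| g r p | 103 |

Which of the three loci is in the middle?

The two most frequent reciprocal classes, G R p and g r P, are the parental types, so the F1 was G R p / g r P.
The two rarest classes, G r p and g R P, are the double crossovers. Comparing them with the parentals, only the r allele has switched, so r is the middle locus and the order is p – r – g.

r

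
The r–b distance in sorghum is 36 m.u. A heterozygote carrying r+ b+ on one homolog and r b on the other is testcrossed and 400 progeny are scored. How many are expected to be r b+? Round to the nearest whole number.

72

A map distance of 36 m.u. corresponds to a recombination frequency of 0.360.
The F1 is r+ b+ / r b, so r b+ is a recombinant gamete class with expected frequency r/2 = 0.360/2 = 0.1800.
Expected number = 0.1800 × 400 = 72.00 ≈ 72.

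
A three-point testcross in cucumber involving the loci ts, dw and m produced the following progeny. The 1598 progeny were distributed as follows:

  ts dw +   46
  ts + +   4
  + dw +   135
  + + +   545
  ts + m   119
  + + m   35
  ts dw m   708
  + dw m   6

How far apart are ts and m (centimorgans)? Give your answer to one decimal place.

The two most frequent reciprocal classes, ts dw m and + + +, are the parental types, so the F1 was ts dw m / + + +.
The two rarest classes, + dw m and ts + +, are the double crossovers. Comparing them with the parentals, only the ts allele has switched, so ts is the middle locus and the order is dw – ts – m.
Crossovers in the ts–m interval produce the single-crossover classes ts dw + and + + m (46 + 35 = 81) plus the double crossovers (10).
RF(ts–m) = (81 + 10) / 1598 = 91/1598 = 0.0569 → 5.7 centimorgans.

5.7 centimorgans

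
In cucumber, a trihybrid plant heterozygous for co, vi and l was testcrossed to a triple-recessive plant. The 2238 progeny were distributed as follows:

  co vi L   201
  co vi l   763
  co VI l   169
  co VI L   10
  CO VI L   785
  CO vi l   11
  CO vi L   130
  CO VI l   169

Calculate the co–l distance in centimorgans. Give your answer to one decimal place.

17.5 centimorgans

The two most frequent reciprocal classes, co vi l and CO VI L, are the parental types, so the F1 was co vi l / CO VI L.
The two rarest classes, CO vi l and co VI L, are the double crossovers. Comparing them with the parentals, only the co allele has switched, so co is the middle locus and the order is vi – co – l.
Crossovers in the co–l interval produce the single-crossover classes co vi L and CO VI l (201 + 169 = 370) plus the double crossovers (21).
RF(co–l) = (370 + 21) / 2238 = 391/2238 = 0.1747 → 17.5 centimorgans.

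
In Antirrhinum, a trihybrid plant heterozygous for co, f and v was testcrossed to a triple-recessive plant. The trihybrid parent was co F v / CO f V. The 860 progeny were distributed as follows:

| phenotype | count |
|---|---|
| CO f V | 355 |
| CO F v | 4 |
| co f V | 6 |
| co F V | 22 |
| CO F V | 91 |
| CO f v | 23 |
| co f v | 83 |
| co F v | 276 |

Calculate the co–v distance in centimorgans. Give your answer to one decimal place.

6.4 centimorgans

The two rarest classes, CO F v and co f V, are the double crossovers. Comparing them with the parentals, only the co allele has switched, so co is the middle locus and the order is v – co – f.
Crossovers in the v–co interval produce the single-crossover classes co F V and CO f v (22 + 23 = 45) plus the double crossovers (10).
RF(v–co) = (45 + 10) / 860 = 55/860 = 0.0640 → 6.4 centimorgans.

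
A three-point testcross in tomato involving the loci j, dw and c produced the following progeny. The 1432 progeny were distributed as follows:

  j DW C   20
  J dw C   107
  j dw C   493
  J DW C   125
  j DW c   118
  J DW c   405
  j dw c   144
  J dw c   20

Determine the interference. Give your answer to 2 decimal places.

The two most frequent reciprocal classes, J DW c and j dw C, are the parental types, so the F1 was J DW c / j dw C.
The two rarest classes, J dw c and j DW C, are the double crossovers. Comparing them with the parentals, only the dw allele has switched, so dw is the middle locus and the order is c – dw – j.
c–dw: (269 + 40)/1432 = 0.2158; dw–j: (225 + 40)/1432 = 0.1851.
Expected DCO frequency = 0.2158 × 0.1851 ≈ 0.03994; observed = 40/1432 ≈ 0.02793.
Coefficient of coincidence = 0.02793/0.03994 ≈ 0.70; interference = 1 − 0.70 = 0.30.

0.30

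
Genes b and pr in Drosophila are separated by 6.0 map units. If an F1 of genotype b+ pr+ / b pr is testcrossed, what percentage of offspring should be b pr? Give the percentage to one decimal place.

47.0%

A map distance of 6.0 map units corresponds to a recombination frequency of 0.060.
The F1 is b+ pr+ / b pr, so b pr is a parental gamete class with expected frequency (1 − r)/2 = 0.940/2 = 0.4700.
That is 0.4700 = 47.0% of the progeny.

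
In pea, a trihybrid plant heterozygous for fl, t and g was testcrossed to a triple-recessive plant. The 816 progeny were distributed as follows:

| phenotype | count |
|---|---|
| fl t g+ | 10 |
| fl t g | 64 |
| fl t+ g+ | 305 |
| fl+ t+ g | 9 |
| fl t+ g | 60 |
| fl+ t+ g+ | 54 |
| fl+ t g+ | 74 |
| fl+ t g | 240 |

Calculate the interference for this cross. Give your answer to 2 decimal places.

The two most frequent reciprocal classes, fl+ t g and fl t+ g+, are the parental types, so the F1 was fl+ t g / fl t+ g+.
The two rarest classes, fl+ t+ g and fl t g+, are the double crossovers. Comparing them with the parentals, only the t allele has switched, so t is the middle locus and the order is g – t – fl.
g–t: (134 + 19)/816 = 0.1875; t–fl: (118 + 19)/816 = 0.1679.
Expected DCO frequency = 0.1875 × 0.1679 ≈ 0.03148; observed = 19/816 ≈ 0.02328.
Coefficient of coincidence = 0.02328/0.03148 ≈ 0.74; interference = 1 − 0.74 = 0.26.

0.26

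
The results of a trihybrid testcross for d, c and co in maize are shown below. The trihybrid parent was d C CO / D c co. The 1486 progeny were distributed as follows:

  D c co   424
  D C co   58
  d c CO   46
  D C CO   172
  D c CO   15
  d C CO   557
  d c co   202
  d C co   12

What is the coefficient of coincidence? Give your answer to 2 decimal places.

The two rarest classes, d C co and D c CO, are the double crossovers. Comparing them with the parentals, only the co allele has switched, so co is the middle locus and the order is c – co – d.
c–co: (104 + 27)/1486 = 0.0882; co–d: (374 + 27)/1486 = 0.2699.
Expected DCO frequency = 0.0882 × 0.2699 ≈ 0.02381; observed = 27/1486 ≈ 0.01817.
Coefficient of coincidence = 0.01817/0.02381 ≈ 0.76.

0.76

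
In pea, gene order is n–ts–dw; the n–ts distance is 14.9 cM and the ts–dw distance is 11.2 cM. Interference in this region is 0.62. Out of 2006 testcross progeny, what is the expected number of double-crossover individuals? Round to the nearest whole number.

Map distances give recombination frequencies of 0.149 and 0.112 for the two intervals.
With interference 0.62 (so coincidence = 0.38), expected double-crossover frequency = 0.149 × 0.112 × 0.38 = 0.00634.
Expected number = 0.00634 × 2006 = 12.72 ≈ 13.

13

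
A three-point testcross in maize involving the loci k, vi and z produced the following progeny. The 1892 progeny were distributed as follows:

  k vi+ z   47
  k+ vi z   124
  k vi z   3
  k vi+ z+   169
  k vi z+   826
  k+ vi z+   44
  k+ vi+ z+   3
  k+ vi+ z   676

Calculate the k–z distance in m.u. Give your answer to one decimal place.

The two most frequent reciprocal classes, k+ vi+ z and k vi z+, are the parental types, so the F1 was k+ vi+ z / k vi z+.
The two rarest classes, k+ vi+ z+ and k vi z, are the double crossovers. Comparing them with the parentals, only the z allele has switched, so z is the middle locus and the order is k – z – vi.
Crossovers in the k–z interval produce the single-crossover classes k vi+ z and k+ vi z+ (47 + 44 = 91) plus the double crossovers (6).
RF(k–z) = (91 + 6) / 1892 = 97/1892 = 0.0513 → 5.1 m.u.

5.1 m.u.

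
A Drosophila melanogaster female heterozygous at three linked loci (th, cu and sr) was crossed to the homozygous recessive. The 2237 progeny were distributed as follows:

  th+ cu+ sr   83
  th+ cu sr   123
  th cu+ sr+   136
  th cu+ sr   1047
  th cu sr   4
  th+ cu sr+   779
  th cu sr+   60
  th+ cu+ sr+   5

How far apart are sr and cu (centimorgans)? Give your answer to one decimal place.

The two most frequent reciprocal classes, th cu+ sr and th+ cu sr+, are the parental types, so the F1 was th cu+ sr / th+ cu sr+.
The two rarest classes, th cu sr and th+ cu+ sr+, are the double crossovers. Comparing them with the parentals, only the cu allele has switched, so cu is the middle locus and the order is th – cu – sr.
Crossovers in the cu–sr interval produce the single-crossover classes th cu+ sr+ and th+ cu sr (136 + 123 = 259) plus the double crossovers (9).
RF(cu–sr) = (259 + 9) / 2237 = 268/2237 = 0.1198 → 12.0 centimorgans.

12.0 centimorgans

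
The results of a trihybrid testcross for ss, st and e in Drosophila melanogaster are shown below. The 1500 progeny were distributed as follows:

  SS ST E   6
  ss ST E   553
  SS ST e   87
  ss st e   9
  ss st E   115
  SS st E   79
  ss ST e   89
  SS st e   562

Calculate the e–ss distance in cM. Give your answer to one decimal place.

12.2 cM

The two most frequent reciprocal classes, SS st e and ss ST E, are the parental types, so the F1 was SS st e / ss ST E.
The two rarest classes, ss st e and SS ST E, are the double crossovers. Comparing them with the parentals, only the ss allele has switched, so ss is the middle locus and the order is st – ss – e.
Crossovers in the ss–e interval produce the single-crossover classes SS st E and ss ST e (79 + 89 = 168) plus the double crossovers (15).
RF(ss–e) = (168 + 15) / 1500 = 183/1500 = 0.1220 → 12.2 cM.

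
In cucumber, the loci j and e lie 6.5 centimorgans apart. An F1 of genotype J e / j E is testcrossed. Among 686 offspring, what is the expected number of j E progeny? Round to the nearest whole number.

321

A map distance of 6.5 centimorgans corresponds to a recombination frequency of 0.065.
The F1 is J e / j E, so j E is a parental gamete class with expected frequency (1 − r)/2 = 0.935/2 = 0.4675.
Expected number = 0.4675 × 686 = 320.71 ≈ 321.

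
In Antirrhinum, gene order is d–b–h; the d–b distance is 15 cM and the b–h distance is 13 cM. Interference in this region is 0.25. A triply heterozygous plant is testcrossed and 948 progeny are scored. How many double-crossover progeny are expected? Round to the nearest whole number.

Map distances give recombination frequencies of 0.150 and 0.130 for the two intervals.
With interference 0.25 (so coincidence = 0.75), expected double-crossover frequency = 0.150 × 0.130 × 0.75 = 0.01462.
Expected number = 0.01462 × 948 = 13.86 ≈ 14.

14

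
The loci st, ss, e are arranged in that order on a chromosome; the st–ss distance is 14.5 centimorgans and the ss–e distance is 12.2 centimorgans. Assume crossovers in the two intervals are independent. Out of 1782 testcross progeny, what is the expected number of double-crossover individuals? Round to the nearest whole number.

32

Map distances give recombination frequencies of 0.145 and 0.122 for the two intervals.
With no interference, expected double-crossover frequency = 0.145 × 0.122 = 0.01769.
Expected number = 0.01769 × 1782 = 31.52 ≈ 32.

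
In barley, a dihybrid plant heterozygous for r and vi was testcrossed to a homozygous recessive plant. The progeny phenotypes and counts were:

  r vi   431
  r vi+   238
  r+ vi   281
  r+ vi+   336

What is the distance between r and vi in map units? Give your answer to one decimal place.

40.4 map units

The two most frequent classes, r+ vi+ (336) and r vi (431), are the parental types, so the F1 was r+ vi+ / r vi.
The recombinant classes are r+ vi and r vi+: 281 + 238 = 519.
Recombination frequency = 519/1286 = 0.4036 ≈ 40.4%, i.e. 40.4 map units.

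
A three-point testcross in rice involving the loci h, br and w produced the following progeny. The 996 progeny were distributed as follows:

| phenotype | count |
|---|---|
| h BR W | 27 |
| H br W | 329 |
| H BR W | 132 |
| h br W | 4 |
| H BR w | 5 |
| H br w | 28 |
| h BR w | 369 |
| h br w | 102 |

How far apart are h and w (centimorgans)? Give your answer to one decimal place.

The two most frequent reciprocal classes, H br W and h BR w, are the parental types, so the F1 was H br W / h BR w.
The two rarest classes, h br W and H BR w, are the double crossovers. Comparing them with the parentals, only the h allele has switched, so h is the middle locus and the order is br – h – w.
Crossovers in the h–w interval produce the single-crossover classes H br w and h BR W (28 + 27 = 55) plus the double crossovers (9).
RF(h–w) = (55 + 9) / 996 = 64/996 = 0.0643 → 6.4 centimorgans.

6.4 centimorgans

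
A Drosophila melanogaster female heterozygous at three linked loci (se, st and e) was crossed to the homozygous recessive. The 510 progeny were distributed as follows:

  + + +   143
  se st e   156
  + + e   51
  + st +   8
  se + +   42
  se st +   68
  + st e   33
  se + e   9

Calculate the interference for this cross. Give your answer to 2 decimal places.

The two most frequent reciprocal classes, + + + and se st e, are the parental types, so the F1 was + + + / se st e.
The two rarest classes, + st + and se + e, are the double crossovers. Comparing them with the parentals, only the st allele has switched, so st is the middle locus and the order is se – st – e.
se–st: (75 + 17)/510 = 0.1804; st–e: (119 + 17)/510 = 0.2667.
Expected DCO frequency = 0.1804 × 0.2667 ≈ 0.04811; observed = 17/510 ≈ 0.03333.
Coefficient of coincidence = 0.03333/0.04811 ≈ 0.69; interference = 1 − 0.69 = 0.31.

0.31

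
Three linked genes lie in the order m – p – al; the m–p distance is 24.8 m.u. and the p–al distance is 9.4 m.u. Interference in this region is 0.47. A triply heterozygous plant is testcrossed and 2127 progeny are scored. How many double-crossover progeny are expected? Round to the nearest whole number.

Map distances give recombination frequencies of 0.248 and 0.094 for the two intervals.
With interference 0.47 (so coincidence = 0.53), expected double-crossover frequency = 0.248 × 0.094 × 0.53 = 0.01236.
Expected number = 0.01236 × 2127 = 26.28 ≈ 26.

26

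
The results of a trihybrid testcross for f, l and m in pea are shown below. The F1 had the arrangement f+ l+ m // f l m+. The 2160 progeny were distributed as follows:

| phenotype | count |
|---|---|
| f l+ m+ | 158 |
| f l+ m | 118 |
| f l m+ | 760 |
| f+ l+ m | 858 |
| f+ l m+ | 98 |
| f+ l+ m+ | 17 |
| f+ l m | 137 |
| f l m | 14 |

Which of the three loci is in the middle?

m

The two rarest classes, f+ l+ m+ and f l m, are the double crossovers. Comparing them with the parentals, only the m allele has switched, so m is the middle locus and the order is l – m – f.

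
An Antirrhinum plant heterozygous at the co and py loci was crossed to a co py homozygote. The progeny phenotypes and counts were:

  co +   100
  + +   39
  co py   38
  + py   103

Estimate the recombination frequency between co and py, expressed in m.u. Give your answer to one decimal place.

27.5 m.u.

The two most frequent classes, + py (103) and co + (100), are the parental types, so the F1 was + py / co +.
The recombinant classes are + + and co py: 39 + 38 = 77.
Recombination frequency = 77/280 = 0.2750 ≈ 27.5%, i.e. 27.5 m.u.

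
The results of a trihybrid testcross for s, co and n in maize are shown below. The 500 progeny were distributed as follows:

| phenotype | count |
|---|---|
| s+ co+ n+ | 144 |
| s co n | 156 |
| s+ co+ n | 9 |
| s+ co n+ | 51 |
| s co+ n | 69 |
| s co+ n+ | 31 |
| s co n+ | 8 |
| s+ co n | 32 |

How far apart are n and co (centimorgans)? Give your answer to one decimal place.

The two most frequent reciprocal classes, s co n and s+ co+ n+, are the parental types, so the F1 was s co n / s+ co+ n+.
The two rarest classes, s co n+ and s+ co+ n, are the double crossovers. Comparing them with the parentals, only the n allele has switched, so n is the middle locus and the order is s – n – co.
Crossovers in the n–co interval produce the single-crossover classes s co+ n and s+ co n+ (69 + 51 = 120) plus the double crossovers (17).
RF(n–co) = (120 + 17) / 500 = 137/500 = 0.2740 → 27.4 centimorgans.

27.4 centimorgans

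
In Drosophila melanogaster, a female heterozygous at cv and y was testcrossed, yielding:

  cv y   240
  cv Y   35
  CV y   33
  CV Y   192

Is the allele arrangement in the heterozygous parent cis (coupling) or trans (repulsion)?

The two most frequent classes are CV Y (192) and cv y (240); these are the parental (non-recombinant) types.
So the F1 carried CV Y on one chromosome and cv y on the other — the recessive alleles are on the same chromosome (cis / coupling).

cis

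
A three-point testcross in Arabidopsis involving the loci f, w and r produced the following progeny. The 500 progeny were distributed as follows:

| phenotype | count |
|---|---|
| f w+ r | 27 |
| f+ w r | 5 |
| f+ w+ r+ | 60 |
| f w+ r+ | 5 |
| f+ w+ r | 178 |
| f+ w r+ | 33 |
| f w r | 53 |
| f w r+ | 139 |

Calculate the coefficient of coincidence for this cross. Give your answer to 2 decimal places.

0.58

The two most frequent reciprocal classes, f+ w+ r and f w r+, are the parental types, so the F1 was f+ w+ r / f w r+.
The two rarest classes, f+ w r and f w+ r+, are the double crossovers. Comparing them with the parentals, only the w allele has switched, so w is the middle locus and the order is f – w – r.
f–w: (60 + 10)/500 = 0.1400; w–r: (113 + 10)/500 = 0.2460.
Expected DCO frequency = 0.1400 × 0.2460 ≈ 0.03444; observed = 10/500 ≈ 0.02000.
Coefficient of coincidence = 0.02000/0.03444 ≈ 0.58.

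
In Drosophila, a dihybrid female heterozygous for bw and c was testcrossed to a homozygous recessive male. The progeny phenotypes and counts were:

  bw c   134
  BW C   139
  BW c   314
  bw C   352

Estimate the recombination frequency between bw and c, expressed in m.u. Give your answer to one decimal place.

The two most frequent classes, BW c (314) and bw C (352), are the parental types, so the F1 was BW c / bw C.
The recombinant classes are BW C and bw c: 139 + 134 = 273.
Recombination frequency = 273/939 = 0.2907 ≈ 29.1%, i.e. 29.1 m.u.

29.1 m.u.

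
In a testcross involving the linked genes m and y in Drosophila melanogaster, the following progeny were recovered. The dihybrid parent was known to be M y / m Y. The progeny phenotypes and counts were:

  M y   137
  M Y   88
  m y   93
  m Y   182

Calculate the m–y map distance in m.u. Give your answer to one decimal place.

The recombinant classes are M Y and m y: 88 + 93 = 181.
Recombination frequency = 181/500 = 0.3620 ≈ 36.2%, i.e. 36.2 m.u.

36.2 m.u.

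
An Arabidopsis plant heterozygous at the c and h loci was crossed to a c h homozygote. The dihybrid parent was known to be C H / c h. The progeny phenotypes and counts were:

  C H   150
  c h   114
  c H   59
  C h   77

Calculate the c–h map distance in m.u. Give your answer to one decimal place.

34.0 m.u.

The recombinant classes are C h and c H: 77 + 59 = 136.
Recombination frequency = 136/400 = 0.3400 ≈ 34.0%, i.e. 34.0 m.u.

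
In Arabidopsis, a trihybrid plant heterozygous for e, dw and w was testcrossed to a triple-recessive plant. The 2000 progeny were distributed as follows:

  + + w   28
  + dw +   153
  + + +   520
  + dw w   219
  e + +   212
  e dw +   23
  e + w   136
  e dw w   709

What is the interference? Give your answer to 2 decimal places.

0.38

The two most frequent reciprocal classes, + + + and e dw w, are the parental types, so the F1 was + + + / e dw w.
The two rarest classes, + + w and e dw +, are the double crossovers. Comparing them with the parentals, only the w allele has switched, so w is the middle locus and the order is dw – w – e.
dw–w: (289 + 51)/2000 = 0.1700; w–e: (431 + 51)/2000 = 0.2410.
Expected DCO frequency = 0.1700 × 0.2410 ≈ 0.04097; observed = 51/2000 ≈ 0.02550.
Coefficient of coincidence = 0.02550/0.04097 ≈ 0.62; interference = 1 − 0.62 = 0.38.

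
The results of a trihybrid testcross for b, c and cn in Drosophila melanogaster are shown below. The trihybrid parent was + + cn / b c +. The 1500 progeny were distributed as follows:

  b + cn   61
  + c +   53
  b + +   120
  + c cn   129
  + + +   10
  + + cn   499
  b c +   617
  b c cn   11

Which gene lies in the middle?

cn

The two rarest classes, + + + and b c cn, are the double crossovers. Comparing them with the parentals, only the cn allele has switched, so cn is the middle locus and the order is c – cn – b.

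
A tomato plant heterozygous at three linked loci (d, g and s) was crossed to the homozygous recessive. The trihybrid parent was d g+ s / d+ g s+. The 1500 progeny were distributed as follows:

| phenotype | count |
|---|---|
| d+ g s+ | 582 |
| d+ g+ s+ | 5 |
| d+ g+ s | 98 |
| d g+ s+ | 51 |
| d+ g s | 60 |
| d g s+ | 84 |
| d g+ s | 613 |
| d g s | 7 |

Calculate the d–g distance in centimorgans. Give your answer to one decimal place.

12.9 centimorgans

The two rarest classes, d g s and d+ g+ s+, are the double crossovers. Comparing them with the parentals, only the g allele has switched, so g is the middle locus and the order is s – g – d.
Crossovers in the g–d interval produce the single-crossover classes d+ g+ s and d g s+ (98 + 84 = 182) plus the double crossovers (12).
RF(g–d) = (182 + 12) / 1500 = 194/1500 = 0.1293 → 12.9 centimorgans.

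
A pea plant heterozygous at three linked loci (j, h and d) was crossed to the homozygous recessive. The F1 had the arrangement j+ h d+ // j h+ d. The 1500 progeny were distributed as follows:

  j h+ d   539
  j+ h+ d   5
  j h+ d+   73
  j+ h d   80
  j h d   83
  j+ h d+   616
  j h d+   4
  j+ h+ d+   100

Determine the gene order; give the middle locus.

j

The two rarest classes, j h d+ and j+ h+ d, are the double crossovers. Comparing them with the parentals, only the j allele has switched, so j is the middle locus and the order is h – j – d.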